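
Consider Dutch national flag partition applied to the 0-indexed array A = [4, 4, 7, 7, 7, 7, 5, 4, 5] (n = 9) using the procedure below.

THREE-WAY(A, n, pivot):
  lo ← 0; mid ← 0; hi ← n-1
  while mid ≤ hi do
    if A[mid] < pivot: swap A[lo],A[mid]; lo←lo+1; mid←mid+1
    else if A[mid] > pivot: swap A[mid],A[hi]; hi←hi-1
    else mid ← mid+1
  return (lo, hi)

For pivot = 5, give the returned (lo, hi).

pivot = 5; lo=0, mid=0, hi=8
A[mid]=4<5: swap A[0],A[0]; lo=1,mid=1 → [4, 4, 7, 7, 7, 7, 5, 4, 5]
A[mid]=4<5: swap A[1],A[1]; lo=2,mid=2 → [4, 4, 7, 7, 7, 7, 5, 4, 5]
A[mid]=7>5: swap A[2],A[8]; hi=7 → [4, 4, 5, 7, 7, 7, 5, 4, 7]
A[mid]=5=5: mid=3
A[mid]=7>5: swap A[3],A[7]; hi=6 → [4, 4, 5, 4, 7, 7, 5, 7, 7]
A[mid]=4<5: swap A[2],A[3]; lo=3,mid=4 → [4, 4, 4, 5, 7, 7, 5, 7, 7]
A[mid]=7>5: swap A[4],A[6]; hi=5 → [4, 4, 4, 5, 5, 7, 7, 7, 7]
A[mid]=5=5: mid=5
A[mid]=7>5: swap A[5],A[5]; hi=4 → [4, 4, 4, 5, 5, 7, 7, 7, 7]
end: lo=3, hi=4; A = [4, 4, 4, 5, 5, 7, 7, 7, 7]

(3, 4)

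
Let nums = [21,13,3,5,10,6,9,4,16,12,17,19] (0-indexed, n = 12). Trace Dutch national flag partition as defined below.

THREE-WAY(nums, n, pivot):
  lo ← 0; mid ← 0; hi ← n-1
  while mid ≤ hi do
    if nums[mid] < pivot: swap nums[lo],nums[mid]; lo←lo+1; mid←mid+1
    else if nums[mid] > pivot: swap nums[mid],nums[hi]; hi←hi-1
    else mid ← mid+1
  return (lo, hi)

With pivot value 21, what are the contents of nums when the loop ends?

[13,3,5,10,6,9,4,16,12,17,19,21]

pivot = 21; lo=0, mid=0, hi=11
nums[mid]=21=21: mid=1
nums[mid]=13<21: swap nums[0],nums[1]; lo=1,mid=2 → [13,21,3,5,10,6,9,4,16,12,17,19]
nums[mid]=3<21: swap nums[1],nums[2]; lo=2,mid=3 → [13,3,21,5,10,6,9,4,16,12,17,19]
nums[mid]=5<21: swap nums[2],nums[3]; lo=3,mid=4 → [13,3,5,21,10,6,9,4,16,12,17,19]
nums[mid]=10<21: swap nums[3],nums[4]; lo=4,mid=5 → [13,3,5,10,21,6,9,4,16,12,17,19]
nums[mid]=6<21: swap nums[4],nums[5]; lo=5,mid=6 → [13,3,5,10,6,21,9,4,16,12,17,19]
nums[mid]=9<21: swap nums[5],nums[6]; lo=6,mid=7 → [13,3,5,10,6,9,21,4,16,12,17,19]
nums[mid]=4<21: swap nums[6],nums[7]; lo=7,mid=8 → [13,3,5,10,6,9,4,21,16,12,17,19]
nums[mid]=16<21: swap nums[7],nums[8]; lo=8,mid=9 → [13,3,5,10,6,9,4,16,21,12,17,19]
nums[mid]=12<21: swap nums[8],nums[9]; lo=9,mid=10 → [13,3,5,10,6,9,4,16,12,21,17,19]
nums[mid]=17<21: swap nums[9],nums[10]; lo=10,mid=11 → [13,3,5,10,6,9,4,16,12,17,21,19]
nums[mid]=19<21: swap nums[10],nums[11]; lo=11,mid=12 → [13,3,5,10,6,9,4,16,12,17,19,21]
end: lo=11, hi=11; nums = [13,3,5,10,6,9,4,16,12,17,19,21]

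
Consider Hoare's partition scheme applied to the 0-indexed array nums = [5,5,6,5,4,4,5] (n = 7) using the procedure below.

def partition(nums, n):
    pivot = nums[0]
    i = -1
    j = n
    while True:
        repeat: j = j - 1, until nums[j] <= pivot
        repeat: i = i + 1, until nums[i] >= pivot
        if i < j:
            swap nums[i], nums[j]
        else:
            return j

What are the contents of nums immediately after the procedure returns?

pivot=5
j stops at 6 (5), i stops at 0 (5); swap ⇒ [5,5,6,5,4,4,5]
j stops at 5 (4), i stops at 1 (5); swap ⇒ [5,4,6,5,4,5,5]
j stops at 4 (4), i stops at 2 (6); swap ⇒ [5,4,4,5,6,5,5]
j stops at 3, i stops at 3; i≥j ⇒ return 3. nums=[5,4,4,5,6,5,5]

[5,4,4,5,6,5,5]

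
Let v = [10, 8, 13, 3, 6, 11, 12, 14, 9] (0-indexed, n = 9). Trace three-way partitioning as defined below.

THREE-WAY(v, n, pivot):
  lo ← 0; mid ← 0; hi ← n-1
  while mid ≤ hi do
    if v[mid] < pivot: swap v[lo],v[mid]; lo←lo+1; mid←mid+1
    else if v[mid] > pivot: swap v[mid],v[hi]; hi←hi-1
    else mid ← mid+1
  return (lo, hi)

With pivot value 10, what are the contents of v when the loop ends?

lo=0 mid=0 hi=8
10=10: mid=1
8<10: swap(0,1), lo=1 mid=2 ⇒ [8, 10, 13, 3, 6, 11, 12, 14, 9]
13>10: swap(2,8), hi=7 ⇒ [8, 10, 9, 3, 6, 11, 12, 14, 13]
9<10: swap(1,2), lo=2 mid=3 ⇒ [8, 9, 10, 3, 6, 11, 12, 14, 13]
3<10: swap(2,3), lo=3 mid=4 ⇒ [8, 9, 3, 10, 6, 11, 12, 14, 13]
6<10: swap(3,4), lo=4 mid=5 ⇒ [8, 9, 3, 6, 10, 11, 12, 14, 13]
11>10: swap(5,7), hi=6 ⇒ [8, 9, 3, 6, 10, 14, 12, 11, 13]
14>10: swap(5,6), hi=5 ⇒ [8, 9, 3, 6, 10, 12, 14, 11, 13]
12>10: swap(5,5), hi=4 ⇒ [8, 9, 3, 6, 10, 12, 14, 11, 13]
done. lo=4 hi=4; v=[8, 9, 3, 6, 10, 12, 14, 11, 13]

[8, 9, 3, 6, 10, 12, 14, 11, 13]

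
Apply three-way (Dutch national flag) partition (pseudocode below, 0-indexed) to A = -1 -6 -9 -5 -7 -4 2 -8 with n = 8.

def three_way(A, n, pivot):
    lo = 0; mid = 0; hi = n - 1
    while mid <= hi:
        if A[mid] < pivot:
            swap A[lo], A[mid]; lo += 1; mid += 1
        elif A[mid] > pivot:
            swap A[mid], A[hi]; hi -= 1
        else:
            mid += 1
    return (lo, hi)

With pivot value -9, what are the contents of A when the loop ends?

lo=0 mid=0 hi=7
-1>-9: swap(0,7), hi=6 ⇒ -8 -6 -9 -5 -7 -4 2 -1
-8>-9: swap(0,6), hi=5 ⇒ 2 -6 -9 -5 -7 -4 -8 -1
2>-9: swap(0,5), hi=4 ⇒ -4 -6 -9 -5 -7 2 -8 -1
-4>-9: swap(0,4), hi=3 ⇒ -7 -6 -9 -5 -4 2 -8 -1
-7>-9: swap(0,3), hi=2 ⇒ -5 -6 -9 -7 -4 2 -8 -1
-5>-9: swap(0,2), hi=1 ⇒ -9 -6 -5 -7 -4 2 -8 -1
-9=-9: mid=1
-6>-9: swap(1,1), hi=0 ⇒ -9 -6 -5 -7 -4 2 -8 -1
done. lo=0 hi=0; A=-9 -6 -5 -7 -4 2 -8 -1

-9 -6 -5 -7 -4 2 -8 -1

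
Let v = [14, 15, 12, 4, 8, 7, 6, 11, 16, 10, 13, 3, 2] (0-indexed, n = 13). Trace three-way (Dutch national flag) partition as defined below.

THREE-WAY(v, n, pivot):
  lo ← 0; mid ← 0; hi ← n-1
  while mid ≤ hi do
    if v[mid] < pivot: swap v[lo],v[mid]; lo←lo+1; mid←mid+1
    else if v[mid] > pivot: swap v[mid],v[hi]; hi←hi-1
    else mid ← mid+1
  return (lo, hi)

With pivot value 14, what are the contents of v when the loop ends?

[2, 12, 4, 8, 7, 6, 11, 3, 10, 13, 14, 16, 15]

lo=0 mid=0 hi=12
14=14: mid=1
15>14: swap(1,12), hi=11 ⇒ [14, 2, 12, 4, 8, 7, 6, 11, 16, 10, 13, 3, 15]
2<14: swap(0,1), lo=1 mid=2 ⇒ [2, 14, 12, 4, 8, 7, 6, 11, 16, 10, 13, 3, 15]
12<14: swap(1,2), lo=2 mid=3 ⇒ [2, 12, 14, 4, 8, 7, 6, 11, 16, 10, 13, 3, 15]
4<14: swap(2,3), lo=3 mid=4 ⇒ [2, 12, 4, 14, 8, 7, 6, 11, 16, 10, 13, 3, 15]
8<14: swap(3,4), lo=4 mid=5 ⇒ [2, 12, 4, 8, 14, 7, 6, 11, 16, 10, 13, 3, 15]
7<14: swap(4,5), lo=5 mid=6 ⇒ [2, 12, 4, 8, 7, 14, 6, 11, 16, 10, 13, 3, 15]
6<14: swap(5,6), lo=6 mid=7 ⇒ [2, 12, 4, 8, 7, 6, 14, 11, 16, 10, 13, 3, 15]
11<14: swap(6,7), lo=7 mid=8 ⇒ [2, 12, 4, 8, 7, 6, 11, 14, 16, 10, 13, 3, 15]
16>14: swap(8,11), hi=10 ⇒ [2, 12, 4, 8, 7, 6, 11, 14, 3, 10, 13, 16, 15]
3<14: swap(7,8), lo=8 mid=9 ⇒ [2, 12, 4, 8, 7, 6, 11, 3, 14, 10, 13, 16, 15]
10<14: swap(8,9), lo=9 mid=10 ⇒ [2, 12, 4, 8, 7, 6, 11, 3, 10, 14, 13, 16, 15]
13<14: swap(9,10), lo=10 mid=11 ⇒ [2, 12, 4, 8, 7, 6, 11, 3, 10, 13, 14, 16, 15]
done. lo=10 hi=10; v=[2, 12, 4, 8, 7, 6, 11, 3, 10, 13, 14, 16, 15]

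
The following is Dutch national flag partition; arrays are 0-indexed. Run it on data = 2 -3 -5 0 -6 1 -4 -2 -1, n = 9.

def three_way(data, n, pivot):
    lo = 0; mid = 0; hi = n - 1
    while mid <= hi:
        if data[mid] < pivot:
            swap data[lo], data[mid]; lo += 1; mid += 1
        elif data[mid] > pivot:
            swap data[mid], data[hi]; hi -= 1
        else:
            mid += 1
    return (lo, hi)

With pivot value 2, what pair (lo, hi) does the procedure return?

(8, 8)

lo=0 mid=0 hi=8
2=2: mid=1
-3<2: swap(0,1), lo=1 mid=2 ⇒ -3 2 -5 0 -6 1 -4 -2 -1
-5<2: swap(1,2), lo=2 mid=3 ⇒ -3 -5 2 0 -6 1 -4 -2 -1
0<2: swap(2,3), lo=3 mid=4 ⇒ -3 -5 0 2 -6 1 -4 -2 -1
-6<2: swap(3,4), lo=4 mid=5 ⇒ -3 -5 0 -6 2 1 -4 -2 -1
1<2: swap(4,5), lo=5 mid=6 ⇒ -3 -5 0 -6 1 2 -4 -2 -1
-4<2: swap(5,6), lo=6 mid=7 ⇒ -3 -5 0 -6 1 -4 2 -2 -1
-2<2: swap(6,7), lo=7 mid=8 ⇒ -3 -5 0 -6 1 -4 -2 2 -1
-1<2: swap(7,8), lo=8 mid=9 ⇒ -3 -5 0 -6 1 -4 -2 -1 2
done. lo=8 hi=8; data=-3 -5 0 -6 1 -4 -2 -1 2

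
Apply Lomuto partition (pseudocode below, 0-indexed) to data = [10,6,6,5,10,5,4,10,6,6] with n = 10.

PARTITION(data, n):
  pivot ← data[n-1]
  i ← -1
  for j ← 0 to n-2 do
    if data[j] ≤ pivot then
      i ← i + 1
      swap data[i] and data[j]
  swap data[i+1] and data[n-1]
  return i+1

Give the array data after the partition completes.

[6,6,5,5,4,6,6,10,10,10]

pivot = data[9] = 6; i = -1
j=0: data[0]=10 > 6 → no swap
j=1: data[1]=6 ≤ 6 → i=0, swap data[0],data[1] → [6,10,6,5,10,5,4,10,6,6]
j=2: data[2]=6 ≤ 6 → i=1, swap data[1],data[2] → [6,6,10,5,10,5,4,10,6,6]
j=3: data[3]=5 ≤ 6 → i=2, swap data[2],data[3] → [6,6,5,10,10,5,4,10,6,6]
j=4: data[4]=10 > 6 → no swap
j=5: data[5]=5 ≤ 6 → i=3, swap data[3],data[5] → [6,6,5,5,10,10,4,10,6,6]
j=6: data[6]=4 ≤ 6 → i=4, swap data[4],data[6] → [6,6,5,5,4,10,10,10,6,6]
j=7: data[7]=10 > 6 → no swap
j=8: data[8]=6 ≤ 6 → i=5, swap data[5],data[8] → [6,6,5,5,4,6,10,10,10,6]
final swap data[6],data[9] → [6,6,5,5,4,6,6,10,10,10]; return 6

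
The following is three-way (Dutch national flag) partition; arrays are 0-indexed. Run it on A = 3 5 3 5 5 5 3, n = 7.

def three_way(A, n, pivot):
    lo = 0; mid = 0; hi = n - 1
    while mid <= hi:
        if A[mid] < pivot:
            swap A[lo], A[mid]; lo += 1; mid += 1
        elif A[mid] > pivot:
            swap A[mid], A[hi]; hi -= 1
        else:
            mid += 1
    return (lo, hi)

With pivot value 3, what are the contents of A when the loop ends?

3 3 3 5 5 5 5

pivot = 3; lo=0, mid=0, hi=6
A[mid]=3=3: mid=1
A[mid]=5>3: swap A[1],A[6]; hi=5 → 3 3 3 5 5 5 5
A[mid]=3=3: mid=2
A[mid]=3=3: mid=3
A[mid]=5>3: swap A[3],A[5]; hi=4 → 3 3 3 5 5 5 5
A[mid]=5>3: swap A[3],A[4]; hi=3 → 3 3 3 5 5 5 5
A[mid]=5>3: swap A[3],A[3]; hi=2 → 3 3 3 5 5 5 5
end: lo=0, hi=2; A = 3 3 3 5 5 5 5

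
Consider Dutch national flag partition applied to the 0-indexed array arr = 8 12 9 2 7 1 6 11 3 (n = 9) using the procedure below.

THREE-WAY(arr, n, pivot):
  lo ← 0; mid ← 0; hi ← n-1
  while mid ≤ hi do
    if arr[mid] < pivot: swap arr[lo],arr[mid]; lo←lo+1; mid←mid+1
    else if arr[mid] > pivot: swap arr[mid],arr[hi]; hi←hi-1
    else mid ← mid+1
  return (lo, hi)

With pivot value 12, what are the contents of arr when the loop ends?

8 9 2 7 1 6 11 3 12

pivot = 12; lo=0, mid=0, hi=8
arr[mid]=8<12: swap arr[0],arr[0]; lo=1,mid=1 → 8 12 9 2 7 1 6 11 3
arr[mid]=12=12: mid=2
arr[mid]=9<12: swap arr[1],arr[2]; lo=2,mid=3 → 8 9 12 2 7 1 6 11 3
arr[mid]=2<12: swap arr[2],arr[3]; lo=3,mid=4 → 8 9 2 12 7 1 6 11 3
arr[mid]=7<12: swap arr[3],arr[4]; lo=4,mid=5 → 8 9 2 7 12 1 6 11 3
arr[mid]=1<12: swap arr[4],arr[5]; lo=5,mid=6 → 8 9 2 7 1 12 6 11 3
arr[mid]=6<12: swap arr[5],arr[6]; lo=6,mid=7 → 8 9 2 7 1 6 12 11 3
arr[mid]=11<12: swap arr[6],arr[7]; lo=7,mid=8 → 8 9 2 7 1 6 11 12 3
arr[mid]=3<12: swap arr[7],arr[8]; lo=8,mid=9 → 8 9 2 7 1 6 11 3 12
end: lo=8, hi=8; arr = 8 9 2 7 1 6 11 3 12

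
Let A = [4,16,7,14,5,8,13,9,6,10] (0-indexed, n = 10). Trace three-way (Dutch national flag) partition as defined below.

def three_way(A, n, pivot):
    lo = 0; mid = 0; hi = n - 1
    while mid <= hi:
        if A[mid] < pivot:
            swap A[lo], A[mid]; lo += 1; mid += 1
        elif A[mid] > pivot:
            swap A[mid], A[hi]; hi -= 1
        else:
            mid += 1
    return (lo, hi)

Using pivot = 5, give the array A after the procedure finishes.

lo=0 mid=0 hi=9
4<5: swap(0,0), lo=1 mid=1 ⇒ [4,16,7,14,5,8,13,9,6,10]
16>5: swap(1,9), hi=8 ⇒ [4,10,7,14,5,8,13,9,6,16]
10>5: swap(1,8), hi=7 ⇒ [4,6,7,14,5,8,13,9,10,16]
6>5: swap(1,7), hi=6 ⇒ [4,9,7,14,5,8,13,6,10,16]
9>5: swap(1,6), hi=5 ⇒ [4,13,7,14,5,8,9,6,10,16]
13>5: swap(1,5), hi=4 ⇒ [4,8,7,14,5,13,9,6,10,16]
8>5: swap(1,4), hi=3 ⇒ [4,5,7,14,8,13,9,6,10,16]
5=5: mid=2
7>5: swap(2,3), hi=2 ⇒ [4,5,14,7,8,13,9,6,10,16]
14>5: swap(2,2), hi=1 ⇒ [4,5,14,7,8,13,9,6,10,16]
done. lo=1 hi=1; A=[4,5,14,7,8,13,9,6,10,16]

[4,5,14,7,8,13,9,6,10,16]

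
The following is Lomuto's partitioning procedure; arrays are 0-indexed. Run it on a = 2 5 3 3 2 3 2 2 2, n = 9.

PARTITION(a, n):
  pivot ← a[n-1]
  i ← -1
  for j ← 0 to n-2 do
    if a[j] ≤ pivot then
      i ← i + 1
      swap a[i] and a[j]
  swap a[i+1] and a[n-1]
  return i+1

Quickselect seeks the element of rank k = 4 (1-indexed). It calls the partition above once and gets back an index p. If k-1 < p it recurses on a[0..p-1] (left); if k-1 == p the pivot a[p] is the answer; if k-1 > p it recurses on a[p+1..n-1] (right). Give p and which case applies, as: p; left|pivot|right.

pivot = a[8] = 2; i = -1
j=0: a[0]=2 ≤ 2 → i=0, swap a[0],a[0] (no change) → 2 5 3 3 2 3 2 2 2
j=1: a[1]=5 > 2 → no swap
j=2: a[2]=3 > 2 → no swap
j=3: a[3]=3 > 2 → no swap
j=4: a[4]=2 ≤ 2 → i=1, swap a[1],a[4] → 2 2 3 3 5 3 2 2 2
j=5: a[5]=3 > 2 → no swap
j=6: a[6]=2 ≤ 2 → i=2, swap a[2],a[6] → 2 2 2 3 5 3 3 2 2
j=7: a[7]=2 ≤ 2 → i=3, swap a[3],a[7] → 2 2 2 2 5 3 3 3 2
final swap a[4],a[8] → 2 2 2 2 2 3 3 3 5; return 4
p = 4; k-1 = 3 < 4 ⇒ left

4; left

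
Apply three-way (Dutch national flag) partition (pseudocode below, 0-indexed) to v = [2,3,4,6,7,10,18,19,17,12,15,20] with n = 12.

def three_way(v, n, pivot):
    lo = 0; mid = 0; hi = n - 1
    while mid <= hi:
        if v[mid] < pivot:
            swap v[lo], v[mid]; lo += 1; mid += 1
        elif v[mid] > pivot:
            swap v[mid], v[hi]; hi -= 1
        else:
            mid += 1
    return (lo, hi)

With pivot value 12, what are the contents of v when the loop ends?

[2,3,4,6,7,10,12,17,19,15,20,18]

lo=0 mid=0 hi=11
2<12: swap(0,0), lo=1 mid=1 ⇒ [2,3,4,6,7,10,18,19,17,12,15,20]
3<12: swap(1,1), lo=2 mid=2 ⇒ [2,3,4,6,7,10,18,19,17,12,15,20]
4<12: swap(2,2), lo=3 mid=3 ⇒ [2,3,4,6,7,10,18,19,17,12,15,20]
6<12: swap(3,3), lo=4 mid=4 ⇒ [2,3,4,6,7,10,18,19,17,12,15,20]
7<12: swap(4,4), lo=5 mid=5 ⇒ [2,3,4,6,7,10,18,19,17,12,15,20]
10<12: swap(5,5), lo=6 mid=6 ⇒ [2,3,4,6,7,10,18,19,17,12,15,20]
18>12: swap(6,11), hi=10 ⇒ [2,3,4,6,7,10,20,19,17,12,15,18]
20>12: swap(6,10), hi=9 ⇒ [2,3,4,6,7,10,15,19,17,12,20,18]
15>12: swap(6,9), hi=8 ⇒ [2,3,4,6,7,10,12,19,17,15,20,18]
12=12: mid=7
19>12: swap(7,8), hi=7 ⇒ [2,3,4,6,7,10,12,17,19,15,20,18]
17>12: swap(7,7), hi=6 ⇒ [2,3,4,6,7,10,12,17,19,15,20,18]
done. lo=6 hi=6; v=[2,3,4,6,7,10,12,17,19,15,20,18]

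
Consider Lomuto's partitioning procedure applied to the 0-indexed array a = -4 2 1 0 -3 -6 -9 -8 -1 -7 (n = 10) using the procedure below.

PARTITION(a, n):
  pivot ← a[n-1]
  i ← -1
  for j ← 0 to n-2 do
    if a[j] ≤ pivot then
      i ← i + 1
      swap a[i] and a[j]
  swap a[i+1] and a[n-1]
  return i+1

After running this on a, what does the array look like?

pivot=-7, i=-1
j=0: -4>-7, skip
j=1: 2>-7, skip
j=2: 1>-7, skip
j=3: 0>-7, skip
j=4: -3>-7, skip
j=5: -6>-7, skip
j=6: -9≤-7, i=0, swap(0,6) ⇒ -9 2 1 0 -3 -6 -4 -8 -1 -7
j=7: -8≤-7, i=1, swap(1,7) ⇒ -9 -8 1 0 -3 -6 -4 2 -1 -7
j=8: -1>-7, skip
swap(2,9) ⇒ -9 -8 -7 0 -3 -6 -4 2 -1 1; return 2

-9 -8 -7 0 -3 -6 -4 2 -1 1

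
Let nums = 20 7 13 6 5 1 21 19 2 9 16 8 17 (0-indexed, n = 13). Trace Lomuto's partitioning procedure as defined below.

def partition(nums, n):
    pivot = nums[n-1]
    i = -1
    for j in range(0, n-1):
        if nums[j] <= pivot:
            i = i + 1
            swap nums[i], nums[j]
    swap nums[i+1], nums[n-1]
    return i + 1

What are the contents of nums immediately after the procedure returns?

pivot = nums[12] = 17; i = -1
j=0: nums[0]=20 > 17 → no swap
j=1: nums[1]=7 ≤ 17 → i=0, swap nums[0],nums[1] → 7 20 13 6 5 1 21 19 2 9 16 8 17
j=2: nums[2]=13 ≤ 17 → i=1, swap nums[1],nums[2] → 7 13 20 6 5 1 21 19 2 9 16 8 17
j=3: nums[3]=6 ≤ 17 → i=2, swap nums[2],nums[3] → 7 13 6 20 5 1 21 19 2 9 16 8 17
j=4: nums[4]=5 ≤ 17 → i=3, swap nums[3],nums[4] → 7 13 6 5 20 1 21 19 2 9 16 8 17
j=5: nums[5]=1 ≤ 17 → i=4, swap nums[4],nums[5] → 7 13 6 5 1 20 21 19 2 9 16 8 17
j=6: nums[6]=21 > 17 → no swap
j=7: nums[7]=19 > 17 → no swap
j=8: nums[8]=2 ≤ 17 → i=5, swap nums[5],nums[8] → 7 13 6 5 1 2 21 19 20 9 16 8 17
j=9: nums[9]=9 ≤ 17 → i=6, swap nums[6],nums[9] → 7 13 6 5 1 2 9 19 20 21 16 8 17
j=10: nums[10]=16 ≤ 17 → i=7, swap nums[7],nums[10] → 7 13 6 5 1 2 9 16 20 21 19 8 17
j=11: nums[11]=8 ≤ 17 → i=8, swap nums[8],nums[11] → 7 13 6 5 1 2 9 16 8 21 19 20 17
final swap nums[9],nums[12] → 7 13 6 5 1 2 9 16 8 17 19 20 21; return 9

7 13 6 5 1 2 9 16 8 17 19 20 21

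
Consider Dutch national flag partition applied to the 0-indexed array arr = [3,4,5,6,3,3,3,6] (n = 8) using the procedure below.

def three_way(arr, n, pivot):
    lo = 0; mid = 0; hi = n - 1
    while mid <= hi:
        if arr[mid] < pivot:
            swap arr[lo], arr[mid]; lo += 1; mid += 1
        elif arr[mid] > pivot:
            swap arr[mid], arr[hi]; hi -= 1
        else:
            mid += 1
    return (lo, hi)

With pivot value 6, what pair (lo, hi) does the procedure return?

pivot = 6; lo=0, mid=0, hi=7
arr[mid]=3<6: swap arr[0],arr[0]; lo=1,mid=1 → [3,4,5,6,3,3,3,6]
arr[mid]=4<6: swap arr[1],arr[1]; lo=2,mid=2 → [3,4,5,6,3,3,3,6]
arr[mid]=5<6: swap arr[2],arr[2]; lo=3,mid=3 → [3,4,5,6,3,3,3,6]
arr[mid]=6=6: mid=4
arr[mid]=3<6: swap arr[3],arr[4]; lo=4,mid=5 → [3,4,5,3,6,3,3,6]
arr[mid]=3<6: swap arr[4],arr[5]; lo=5,mid=6 → [3,4,5,3,3,6,3,6]
arr[mid]=3<6: swap arr[5],arr[6]; lo=6,mid=7 → [3,4,5,3,3,3,6,6]
arr[mid]=6=6: mid=8
end: lo=6, hi=7; arr = [3,4,5,3,3,3,6,6]

(6, 7)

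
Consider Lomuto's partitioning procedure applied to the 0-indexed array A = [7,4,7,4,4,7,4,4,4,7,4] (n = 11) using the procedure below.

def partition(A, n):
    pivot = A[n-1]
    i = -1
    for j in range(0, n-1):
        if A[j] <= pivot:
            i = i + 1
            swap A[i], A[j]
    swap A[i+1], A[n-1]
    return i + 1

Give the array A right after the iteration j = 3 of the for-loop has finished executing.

pivot=4, i=-1
j=0: 7>4, skip
j=1: 4≤4, i=0, swap(0,1) ⇒ [4,7,7,4,4,7,4,4,4,7,4]
j=2: 7>4, skip
j=3: 4≤4, i=1, swap(1,3) ⇒ [4,4,7,7,4,7,4,4,4,7,4]
(after j=3) A = [4,4,7,7,4,7,4,4,4,7,4]

[4,4,7,7,4,7,4,4,4,7,4]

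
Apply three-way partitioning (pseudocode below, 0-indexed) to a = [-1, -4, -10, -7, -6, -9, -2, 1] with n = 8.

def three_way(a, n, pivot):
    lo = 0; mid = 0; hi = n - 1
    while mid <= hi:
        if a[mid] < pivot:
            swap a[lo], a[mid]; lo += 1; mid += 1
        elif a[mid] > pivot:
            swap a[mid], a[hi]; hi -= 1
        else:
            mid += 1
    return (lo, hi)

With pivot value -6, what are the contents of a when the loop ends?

pivot = -6; lo=0, mid=0, hi=7
a[mid]=-1>-6: swap a[0],a[7]; hi=6 → [1, -4, -10, -7, -6, -9, -2, -1]
a[mid]=1>-6: swap a[0],a[6]; hi=5 → [-2, -4, -10, -7, -6, -9, 1, -1]
a[mid]=-2>-6: swap a[0],a[5]; hi=4 → [-9, -4, -10, -7, -6, -2, 1, -1]
a[mid]=-9<-6: swap a[0],a[0]; lo=1,mid=1 → [-9, -4, -10, -7, -6, -2, 1, -1]
a[mid]=-4>-6: swap a[1],a[4]; hi=3 → [-9, -6, -10, -7, -4, -2, 1, -1]
a[mid]=-6=-6: mid=2
a[mid]=-10<-6: swap a[1],a[2]; lo=2,mid=3 → [-9, -10, -6, -7, -4, -2, 1, -1]
a[mid]=-7<-6: swap a[2],a[3]; lo=3,mid=4 → [-9, -10, -7, -6, -4, -2, 1, -1]
end: lo=3, hi=3; a = [-9, -10, -7, -6, -4, -2, 1, -1]

[-9, -10, -7, -6, -4, -2, 1, -1]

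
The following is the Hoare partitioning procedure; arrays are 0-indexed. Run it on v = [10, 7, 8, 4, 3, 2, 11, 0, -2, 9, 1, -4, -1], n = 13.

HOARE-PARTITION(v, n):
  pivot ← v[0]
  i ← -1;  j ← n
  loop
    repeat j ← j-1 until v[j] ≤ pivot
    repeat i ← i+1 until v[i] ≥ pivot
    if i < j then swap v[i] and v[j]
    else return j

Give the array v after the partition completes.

[-1, 7, 8, 4, 3, 2, -4, 0, -2, 9, 1, 11, 10]

pivot = v[0] = 10; i = -1, j = 13
j→12 (v[12]=-1≤10), i→0 (v[0]=10≥10); i<j, swap → [-1, 7, 8, 4, 3, 2, 11, 0, -2, 9, 1, -4, 10]
j→11 (v[11]=-4≤10), i→6 (v[6]=11≥10); i<j, swap → [-1, 7, 8, 4, 3, 2, -4, 0, -2, 9, 1, 11, 10]
j→10, i→11; i≥j, return j=10. v = [-1, 7, 8, 4, 3, 2, -4, 0, -2, 9, 1, 11, 10]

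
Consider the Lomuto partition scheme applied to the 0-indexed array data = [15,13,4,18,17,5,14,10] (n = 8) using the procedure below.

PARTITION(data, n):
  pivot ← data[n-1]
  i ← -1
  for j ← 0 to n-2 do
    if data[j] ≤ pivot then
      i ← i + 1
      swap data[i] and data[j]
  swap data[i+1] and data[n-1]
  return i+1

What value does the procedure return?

pivot = data[7] = 10; i = -1
j=0: data[0]=15 > 10 → no swap
j=1: data[1]=13 > 10 → no swap
j=2: data[2]=4 ≤ 10 → i=0, swap data[0],data[2] → [4,13,15,18,17,5,14,10]
j=3: data[3]=18 > 10 → no swap
j=4: data[4]=17 > 10 → no swap
j=5: data[5]=5 ≤ 10 → i=1, swap data[1],data[5] → [4,5,15,18,17,13,14,10]
j=6: data[6]=14 > 10 → no swap
final swap data[2],data[7] → [4,5,10,18,17,13,14,15]; return 2

2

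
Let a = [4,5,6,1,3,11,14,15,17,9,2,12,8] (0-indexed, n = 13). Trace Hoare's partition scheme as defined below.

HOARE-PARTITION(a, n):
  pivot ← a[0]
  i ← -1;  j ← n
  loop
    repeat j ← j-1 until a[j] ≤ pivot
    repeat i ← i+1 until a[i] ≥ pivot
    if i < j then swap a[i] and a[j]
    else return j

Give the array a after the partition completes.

pivot=4
j stops at 10 (2), i stops at 0 (4); swap ⇒ [2,5,6,1,3,11,14,15,17,9,4,12,8]
j stops at 4 (3), i stops at 1 (5); swap ⇒ [2,3,6,1,5,11,14,15,17,9,4,12,8]
j stops at 3 (1), i stops at 2 (6); swap ⇒ [2,3,1,6,5,11,14,15,17,9,4,12,8]
j stops at 2, i stops at 3; i≥j ⇒ return 2. a=[2,3,1,6,5,11,14,15,17,9,4,12,8]

[2,3,1,6,5,11,14,15,17,9,4,12,8]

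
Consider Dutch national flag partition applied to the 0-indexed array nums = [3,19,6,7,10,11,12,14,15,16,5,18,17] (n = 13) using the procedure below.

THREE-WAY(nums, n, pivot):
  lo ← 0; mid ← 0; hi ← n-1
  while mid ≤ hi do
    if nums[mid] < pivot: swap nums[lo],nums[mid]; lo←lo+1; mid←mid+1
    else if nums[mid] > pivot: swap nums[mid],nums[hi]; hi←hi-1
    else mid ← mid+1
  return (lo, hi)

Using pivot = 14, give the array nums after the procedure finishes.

pivot = 14; lo=0, mid=0, hi=12
nums[mid]=3<14: swap nums[0],nums[0]; lo=1,mid=1 → [3,19,6,7,10,11,12,14,15,16,5,18,17]
nums[mid]=19>14: swap nums[1],nums[12]; hi=11 → [3,17,6,7,10,11,12,14,15,16,5,18,19]
nums[mid]=17>14: swap nums[1],nums[11]; hi=10 → [3,18,6,7,10,11,12,14,15,16,5,17,19]
nums[mid]=18>14: swap nums[1],nums[10]; hi=9 → [3,5,6,7,10,11,12,14,15,16,18,17,19]
nums[mid]=5<14: swap nums[1],nums[1]; lo=2,mid=2 → [3,5,6,7,10,11,12,14,15,16,18,17,19]
nums[mid]=6<14: swap nums[2],nums[2]; lo=3,mid=3 → [3,5,6,7,10,11,12,14,15,16,18,17,19]
nums[mid]=7<14: swap nums[3],nums[3]; lo=4,mid=4 → [3,5,6,7,10,11,12,14,15,16,18,17,19]
nums[mid]=10<14: swap nums[4],nums[4]; lo=5,mid=5 → [3,5,6,7,10,11,12,14,15,16,18,17,19]
nums[mid]=11<14: swap nums[5],nums[5]; lo=6,mid=6 → [3,5,6,7,10,11,12,14,15,16,18,17,19]
nums[mid]=12<14: swap nums[6],nums[6]; lo=7,mid=7 → [3,5,6,7,10,11,12,14,15,16,18,17,19]
nums[mid]=14=14: mid=8
nums[mid]=15>14: swap nums[8],nums[9]; hi=8 → [3,5,6,7,10,11,12,14,16,15,18,17,19]
nums[mid]=16>14: swap nums[8],nums[8]; hi=7 → [3,5,6,7,10,11,12,14,16,15,18,17,19]
end: lo=7, hi=7; nums = [3,5,6,7,10,11,12,14,16,15,18,17,19]

[3,5,6,7,10,11,12,14,16,15,18,17,19]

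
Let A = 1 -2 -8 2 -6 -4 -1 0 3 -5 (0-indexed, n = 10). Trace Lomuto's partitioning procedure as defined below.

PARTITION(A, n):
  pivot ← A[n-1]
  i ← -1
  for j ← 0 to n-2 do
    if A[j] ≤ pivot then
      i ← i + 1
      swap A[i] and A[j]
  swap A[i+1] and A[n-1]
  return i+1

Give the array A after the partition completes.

-8 -6 -5 2 -2 -4 -1 0 3 1

pivot = A[9] = -5; i = -1
j=0: A[0]=1 > -5 → no swap
j=1: A[1]=-2 > -5 → no swap
j=2: A[2]=-8 ≤ -5 → i=0, swap A[0],A[2] → -8 -2 1 2 -6 -4 -1 0 3 -5
j=3: A[3]=2 > -5 → no swap
j=4: A[4]=-6 ≤ -5 → i=1, swap A[1],A[4] → -8 -6 1 2 -2 -4 -1 0 3 -5
j=5: A[5]=-4 > -5 → no swap
j=6: A[6]=-1 > -5 → no swap
j=7: A[7]=0 > -5 → no swap
j=8: A[8]=3 > -5 → no swap
final swap A[2],A[9] → -8 -6 -5 2 -2 -4 -1 0 3 1; return 2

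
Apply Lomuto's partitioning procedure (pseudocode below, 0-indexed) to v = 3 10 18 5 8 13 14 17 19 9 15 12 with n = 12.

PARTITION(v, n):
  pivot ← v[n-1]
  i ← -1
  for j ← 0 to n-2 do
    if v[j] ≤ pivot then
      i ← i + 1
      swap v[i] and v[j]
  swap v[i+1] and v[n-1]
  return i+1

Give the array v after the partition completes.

3 10 5 8 9 12 14 17 19 18 15 13

pivot=12, i=-1
j=0: 3≤12, i=0, swap(0,0) ⇒ 3 10 18 5 8 13 14 17 19 9 15 12
j=1: 10≤12, i=1, swap(1,1) ⇒ 3 10 18 5 8 13 14 17 19 9 15 12
j=2: 18>12, skip
j=3: 5≤12, i=2, swap(2,3) ⇒ 3 10 5 18 8 13 14 17 19 9 15 12
j=4: 8≤12, i=3, swap(3,4) ⇒ 3 10 5 8 18 13 14 17 19 9 15 12
j=5: 13>12, skip
j=6: 14>12, skip
j=7: 17>12, skip
j=8: 19>12, skip
j=9: 9≤12, i=4, swap(4,9) ⇒ 3 10 5 8 9 13 14 17 19 18 15 12
j=10: 15>12, skip
swap(5,11) ⇒ 3 10 5 8 9 12 14 17 19 18 15 13; return 5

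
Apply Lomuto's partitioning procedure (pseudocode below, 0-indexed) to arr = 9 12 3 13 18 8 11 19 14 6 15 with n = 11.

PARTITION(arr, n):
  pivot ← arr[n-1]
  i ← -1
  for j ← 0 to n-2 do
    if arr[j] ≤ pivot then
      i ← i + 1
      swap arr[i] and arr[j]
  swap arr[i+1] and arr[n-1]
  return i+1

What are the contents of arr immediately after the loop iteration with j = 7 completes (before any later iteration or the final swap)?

9 12 3 13 8 11 18 19 14 6 15

pivot = arr[10] = 15; i = -1
j=0: arr[0]=9 ≤ 15 → i=0, swap arr[0],arr[0] (no change) → 9 12 3 13 18 8 11 19 14 6 15
j=1: arr[1]=12 ≤ 15 → i=1, swap arr[1],arr[1] (no change) → 9 12 3 13 18 8 11 19 14 6 15
j=2: arr[2]=3 ≤ 15 → i=2, swap arr[2],arr[2] (no change) → 9 12 3 13 18 8 11 19 14 6 15
j=3: arr[3]=13 ≤ 15 → i=3, swap arr[3],arr[3] (no change) → 9 12 3 13 18 8 11 19 14 6 15
j=4: arr[4]=18 > 15 → no swap
j=5: arr[5]=8 ≤ 15 → i=4, swap arr[4],arr[5] → 9 12 3 13 8 18 11 19 14 6 15
j=6: arr[6]=11 ≤ 15 → i=5, swap arr[5],arr[6] → 9 12 3 13 8 11 18 19 14 6 15
j=7: arr[7]=19 > 15 → no swap
(after j=7) arr = 9 12 3 13 8 11 18 19 14 6 15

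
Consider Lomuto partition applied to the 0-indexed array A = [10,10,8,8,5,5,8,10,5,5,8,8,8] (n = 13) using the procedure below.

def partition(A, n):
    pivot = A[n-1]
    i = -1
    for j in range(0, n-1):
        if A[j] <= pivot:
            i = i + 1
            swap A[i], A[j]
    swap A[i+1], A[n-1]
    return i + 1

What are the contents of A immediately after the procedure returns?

[8,8,5,5,8,5,5,8,8,8,10,10,10]

pivot = A[12] = 8; i = -1
j=0: A[0]=10 > 8 → no swap
j=1: A[1]=10 > 8 → no swap
j=2: A[2]=8 ≤ 8 → i=0, swap A[0],A[2] → [8,10,10,8,5,5,8,10,5,5,8,8,8]
j=3: A[3]=8 ≤ 8 → i=1, swap A[1],A[3] → [8,8,10,10,5,5,8,10,5,5,8,8,8]
j=4: A[4]=5 ≤ 8 → i=2, swap A[2],A[4] → [8,8,5,10,10,5,8,10,5,5,8,8,8]
j=5: A[5]=5 ≤ 8 → i=3, swap A[3],A[5] → [8,8,5,5,10,10,8,10,5,5,8,8,8]
j=6: A[6]=8 ≤ 8 → i=4, swap A[4],A[6] → [8,8,5,5,8,10,10,10,5,5,8,8,8]
j=7: A[7]=10 > 8 → no swap
j=8: A[8]=5 ≤ 8 → i=5, swap A[5],A[8] → [8,8,5,5,8,5,10,10,10,5,8,8,8]
j=9: A[9]=5 ≤ 8 → i=6, swap A[6],A[9] → [8,8,5,5,8,5,5,10,10,10,8,8,8]
j=10: A[10]=8 ≤ 8 → i=7, swap A[7],A[10] → [8,8,5,5,8,5,5,8,10,10,10,8,8]
j=11: A[11]=8 ≤ 8 → i=8, swap A[8],A[11] → [8,8,5,5,8,5,5,8,8,10,10,10,8]
final swap A[9],A[12] → [8,8,5,5,8,5,5,8,8,8,10,10,10]; return 9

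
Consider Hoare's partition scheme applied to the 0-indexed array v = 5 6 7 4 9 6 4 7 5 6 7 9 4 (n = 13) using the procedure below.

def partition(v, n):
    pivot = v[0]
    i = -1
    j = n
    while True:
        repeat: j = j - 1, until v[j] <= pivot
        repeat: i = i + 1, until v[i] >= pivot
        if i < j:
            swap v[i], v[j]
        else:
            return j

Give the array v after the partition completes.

4 5 4 4 9 6 7 7 6 6 7 9 5

pivot = v[0] = 5; i = -1, j = 13
j→12 (v[12]=4≤5), i→0 (v[0]=5≥5); i<j, swap → 4 6 7 4 9 6 4 7 5 6 7 9 5
j→8 (v[8]=5≤5), i→1 (v[1]=6≥5); i<j, swap → 4 5 7 4 9 6 4 7 6 6 7 9 5
j→6 (v[6]=4≤5), i→2 (v[2]=7≥5); i<j, swap → 4 5 4 4 9 6 7 7 6 6 7 9 5
j→3, i→4; i≥j, return j=3. v = 4 5 4 4 9 6 7 7 6 6 7 9 5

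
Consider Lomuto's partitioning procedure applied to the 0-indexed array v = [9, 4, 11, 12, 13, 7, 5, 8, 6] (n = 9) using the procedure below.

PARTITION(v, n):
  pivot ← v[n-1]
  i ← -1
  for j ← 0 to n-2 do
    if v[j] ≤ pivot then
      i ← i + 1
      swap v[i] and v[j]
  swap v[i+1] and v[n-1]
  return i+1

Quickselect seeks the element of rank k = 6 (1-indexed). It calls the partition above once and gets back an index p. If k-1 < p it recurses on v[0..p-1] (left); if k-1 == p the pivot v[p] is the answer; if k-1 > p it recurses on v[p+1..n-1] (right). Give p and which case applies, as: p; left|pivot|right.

2; right

pivot = v[8] = 6; i = -1
j=0: v[0]=9 > 6 → no swap
j=1: v[1]=4 ≤ 6 → i=0, swap v[0],v[1] → [4, 9, 11, 12, 13, 7, 5, 8, 6]
j=2: v[2]=11 > 6 → no swap
j=3: v[3]=12 > 6 → no swap
j=4: v[4]=13 > 6 → no swap
j=5: v[5]=7 > 6 → no swap
j=6: v[6]=5 ≤ 6 → i=1, swap v[1],v[6] → [4, 5, 11, 12, 13, 7, 9, 8, 6]
j=7: v[7]=8 > 6 → no swap
final swap v[2],v[8] → [4, 5, 6, 12, 13, 7, 9, 8, 11]; return 2
p = 2; k-1 = 5 > 2 ⇒ right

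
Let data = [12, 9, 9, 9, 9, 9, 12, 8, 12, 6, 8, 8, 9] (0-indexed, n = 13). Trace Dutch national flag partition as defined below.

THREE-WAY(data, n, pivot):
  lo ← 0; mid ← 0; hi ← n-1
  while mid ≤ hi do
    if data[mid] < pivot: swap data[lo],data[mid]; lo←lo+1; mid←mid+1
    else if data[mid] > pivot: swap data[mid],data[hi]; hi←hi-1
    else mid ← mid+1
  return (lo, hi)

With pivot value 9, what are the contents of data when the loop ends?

[8, 8, 8, 6, 9, 9, 9, 9, 9, 9, 12, 12, 12]

pivot = 9; lo=0, mid=0, hi=12
data[mid]=12>9: swap data[0],data[12]; hi=11 → [9, 9, 9, 9, 9, 9, 12, 8, 12, 6, 8, 8, 12]
data[mid]=9=9: mid=1
data[mid]=9=9: mid=2
data[mid]=9=9: mid=3
data[mid]=9=9: mid=4
data[mid]=9=9: mid=5
data[mid]=9=9: mid=6
data[mid]=12>9: swap data[6],data[11]; hi=10 → [9, 9, 9, 9, 9, 9, 8, 8, 12, 6, 8, 12, 12]
data[mid]=8<9: swap data[0],data[6]; lo=1,mid=7 → [8, 9, 9, 9, 9, 9, 9, 8, 12, 6, 8, 12, 12]
data[mid]=8<9: swap data[1],data[7]; lo=2,mid=8 → [8, 8, 9, 9, 9, 9, 9, 9, 12, 6, 8, 12, 12]
data[mid]=12>9: swap data[8],data[10]; hi=9 → [8, 8, 9, 9, 9, 9, 9, 9, 8, 6, 12, 12, 12]
data[mid]=8<9: swap data[2],data[8]; lo=3,mid=9 → [8, 8, 8, 9, 9, 9, 9, 9, 9, 6, 12, 12, 12]
data[mid]=6<9: swap data[3],data[9]; lo=4,mid=10 → [8, 8, 8, 6, 9, 9, 9, 9, 9, 9, 12, 12, 12]
end: lo=4, hi=9; data = [8, 8, 8, 6, 9, 9, 9, 9, 9, 9, 12, 12, 12]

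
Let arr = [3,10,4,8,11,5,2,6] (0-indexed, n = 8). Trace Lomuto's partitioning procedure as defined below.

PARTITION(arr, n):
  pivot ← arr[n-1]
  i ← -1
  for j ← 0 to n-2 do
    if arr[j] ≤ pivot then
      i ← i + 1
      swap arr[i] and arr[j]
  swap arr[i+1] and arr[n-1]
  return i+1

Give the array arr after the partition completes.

[3,4,5,2,6,10,8,11]

pivot = arr[7] = 6; i = -1
j=0: arr[0]=3 ≤ 6 → i=0, swap arr[0],arr[0] (no change) → [3,10,4,8,11,5,2,6]
j=1: arr[1]=10 > 6 → no swap
j=2: arr[2]=4 ≤ 6 → i=1, swap arr[1],arr[2] → [3,4,10,8,11,5,2,6]
j=3: arr[3]=8 > 6 → no swap
j=4: arr[4]=11 > 6 → no swap
j=5: arr[5]=5 ≤ 6 → i=2, swap arr[2],arr[5] → [3,4,5,8,11,10,2,6]
j=6: arr[6]=2 ≤ 6 → i=3, swap arr[3],arr[6] → [3,4,5,2,11,10,8,6]
final swap arr[4],arr[7] → [3,4,5,2,6,10,8,11]; return 4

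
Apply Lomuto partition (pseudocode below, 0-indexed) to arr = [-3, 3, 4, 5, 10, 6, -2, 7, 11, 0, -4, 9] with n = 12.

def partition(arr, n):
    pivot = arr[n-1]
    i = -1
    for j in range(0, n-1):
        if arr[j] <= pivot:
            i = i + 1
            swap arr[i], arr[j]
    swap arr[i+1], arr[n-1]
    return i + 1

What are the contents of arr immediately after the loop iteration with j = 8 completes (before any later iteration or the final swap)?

pivot = arr[11] = 9; i = -1
j=0: arr[0]=-3 ≤ 9 → i=0, swap arr[0],arr[0] (no change) → [-3, 3, 4, 5, 10, 6, -2, 7, 11, 0, -4, 9]
j=1: arr[1]=3 ≤ 9 → i=1, swap arr[1],arr[1] (no change) → [-3, 3, 4, 5, 10, 6, -2, 7, 11, 0, -4, 9]
j=2: arr[2]=4 ≤ 9 → i=2, swap arr[2],arr[2] (no change) → [-3, 3, 4, 5, 10, 6, -2, 7, 11, 0, -4, 9]
j=3: arr[3]=5 ≤ 9 → i=3, swap arr[3],arr[3] (no change) → [-3, 3, 4, 5, 10, 6, -2, 7, 11, 0, -4, 9]
j=4: arr[4]=10 > 9 → no swap
j=5: arr[5]=6 ≤ 9 → i=4, swap arr[4],arr[5] → [-3, 3, 4, 5, 6, 10, -2, 7, 11, 0, -4, 9]
j=6: arr[6]=-2 ≤ 9 → i=5, swap arr[5],arr[6] → [-3, 3, 4, 5, 6, -2, 10, 7, 11, 0, -4, 9]
j=7: arr[7]=7 ≤ 9 → i=6, swap arr[6],arr[7] → [-3, 3, 4, 5, 6, -2, 7, 10, 11, 0, -4, 9]
j=8: arr[8]=11 > 9 → no swap
(after j=8) arr = [-3, 3, 4, 5, 6, -2, 7, 10, 11, 0, -4, 9]

[-3, 3, 4, 5, 6, -2, 7, 10, 11, 0, -4, 9]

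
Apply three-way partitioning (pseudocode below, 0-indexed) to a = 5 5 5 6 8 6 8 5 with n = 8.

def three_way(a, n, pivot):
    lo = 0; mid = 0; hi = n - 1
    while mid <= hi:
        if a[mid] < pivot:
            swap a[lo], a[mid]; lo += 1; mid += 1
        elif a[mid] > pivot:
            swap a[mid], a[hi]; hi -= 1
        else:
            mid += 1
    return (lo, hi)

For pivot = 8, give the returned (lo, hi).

pivot = 8; lo=0, mid=0, hi=7
a[mid]=5<8: swap a[0],a[0]; lo=1,mid=1 → 5 5 5 6 8 6 8 5
a[mid]=5<8: swap a[1],a[1]; lo=2,mid=2 → 5 5 5 6 8 6 8 5
a[mid]=5<8: swap a[2],a[2]; lo=3,mid=3 → 5 5 5 6 8 6 8 5
a[mid]=6<8: swap a[3],a[3]; lo=4,mid=4 → 5 5 5 6 8 6 8 5
a[mid]=8=8: mid=5
a[mid]=6<8: swap a[4],a[5]; lo=5,mid=6 → 5 5 5 6 6 8 8 5
a[mid]=8=8: mid=7
a[mid]=5<8: swap a[5],a[7]; lo=6,mid=8 → 5 5 5 6 6 5 8 8
end: lo=6, hi=7; a = 5 5 5 6 6 5 8 8

(6, 7)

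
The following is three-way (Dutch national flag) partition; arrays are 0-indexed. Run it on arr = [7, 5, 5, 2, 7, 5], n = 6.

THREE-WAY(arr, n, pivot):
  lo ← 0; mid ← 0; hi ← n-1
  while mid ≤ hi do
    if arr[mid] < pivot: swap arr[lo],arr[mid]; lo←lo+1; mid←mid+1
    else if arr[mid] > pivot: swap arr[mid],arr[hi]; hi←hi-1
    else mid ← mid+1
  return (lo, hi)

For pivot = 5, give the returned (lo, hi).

(1, 3)

pivot = 5; lo=0, mid=0, hi=5
arr[mid]=7>5: swap arr[0],arr[5]; hi=4 → [5, 5, 5, 2, 7, 7]
arr[mid]=5=5: mid=1
arr[mid]=5=5: mid=2
arr[mid]=5=5: mid=3
arr[mid]=2<5: swap arr[0],arr[3]; lo=1,mid=4 → [2, 5, 5, 5, 7, 7]
arr[mid]=7>5: swap arr[4],arr[4]; hi=3 → [2, 5, 5, 5, 7, 7]
end: lo=1, hi=3; arr = [2, 5, 5, 5, 7, 7]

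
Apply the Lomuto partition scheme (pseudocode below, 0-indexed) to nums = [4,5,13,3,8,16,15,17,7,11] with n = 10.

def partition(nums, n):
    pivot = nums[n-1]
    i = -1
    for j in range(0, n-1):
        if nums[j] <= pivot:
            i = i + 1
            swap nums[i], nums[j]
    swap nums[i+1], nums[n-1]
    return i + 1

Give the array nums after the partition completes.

pivot = nums[9] = 11; i = -1
j=0: nums[0]=4 ≤ 11 → i=0, swap nums[0],nums[0] (no change) → [4,5,13,3,8,16,15,17,7,11]
j=1: nums[1]=5 ≤ 11 → i=1, swap nums[1],nums[1] (no change) → [4,5,13,3,8,16,15,17,7,11]
j=2: nums[2]=13 > 11 → no swap
j=3: nums[3]=3 ≤ 11 → i=2, swap nums[2],nums[3] → [4,5,3,13,8,16,15,17,7,11]
j=4: nums[4]=8 ≤ 11 → i=3, swap nums[3],nums[4] → [4,5,3,8,13,16,15,17,7,11]
j=5: nums[5]=16 > 11 → no swap
j=6: nums[6]=15 > 11 → no swap
j=7: nums[7]=17 > 11 → no swap
j=8: nums[8]=7 ≤ 11 → i=4, swap nums[4],nums[8] → [4,5,3,8,7,16,15,17,13,11]
final swap nums[5],nums[9] → [4,5,3,8,7,11,15,17,13,16]; return 5

[4,5,3,8,7,11,15,17,13,16]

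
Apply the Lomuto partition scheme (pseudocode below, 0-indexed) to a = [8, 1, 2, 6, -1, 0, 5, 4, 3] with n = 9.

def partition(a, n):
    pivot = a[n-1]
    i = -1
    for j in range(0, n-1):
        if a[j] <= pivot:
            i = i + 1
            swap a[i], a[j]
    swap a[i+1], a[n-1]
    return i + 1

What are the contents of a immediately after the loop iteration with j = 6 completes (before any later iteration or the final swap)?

pivot = a[8] = 3; i = -1
j=0: a[0]=8 > 3 → no swap
j=1: a[1]=1 ≤ 3 → i=0, swap a[0],a[1] → [1, 8, 2, 6, -1, 0, 5, 4, 3]
j=2: a[2]=2 ≤ 3 → i=1, swap a[1],a[2] → [1, 2, 8, 6, -1, 0, 5, 4, 3]
j=3: a[3]=6 > 3 → no swap
j=4: a[4]=-1 ≤ 3 → i=2, swap a[2],a[4] → [1, 2, -1, 6, 8, 0, 5, 4, 3]
j=5: a[5]=0 ≤ 3 → i=3, swap a[3],a[5] → [1, 2, -1, 0, 8, 6, 5, 4, 3]
j=6: a[6]=5 > 3 → no swap
(after j=6) a = [1, 2, -1, 0, 8, 6, 5, 4, 3]

[1, 2, -1, 0, 8, 6, 5, 4, 3]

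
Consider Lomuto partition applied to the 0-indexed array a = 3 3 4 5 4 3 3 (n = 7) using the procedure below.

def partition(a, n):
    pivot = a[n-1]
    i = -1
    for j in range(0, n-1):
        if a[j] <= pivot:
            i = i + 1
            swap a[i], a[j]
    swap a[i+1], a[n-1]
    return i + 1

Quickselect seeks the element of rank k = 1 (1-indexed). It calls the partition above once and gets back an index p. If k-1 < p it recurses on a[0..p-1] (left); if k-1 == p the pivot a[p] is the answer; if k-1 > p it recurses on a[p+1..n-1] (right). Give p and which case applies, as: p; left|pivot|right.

3; left

pivot = a[6] = 3; i = -1
j=0: a[0]=3 ≤ 3 → i=0, swap a[0],a[0] (no change) → 3 3 4 5 4 3 3
j=1: a[1]=3 ≤ 3 → i=1, swap a[1],a[1] (no change) → 3 3 4 5 4 3 3
j=2: a[2]=4 > 3 → no swap
j=3: a[3]=5 > 3 → no swap
j=4: a[4]=4 > 3 → no swap
j=5: a[5]=3 ≤ 3 → i=2, swap a[2],a[5] → 3 3 3 5 4 4 3
final swap a[3],a[6] → 3 3 3 3 4 4 5; return 3
p = 3; k-1 = 0 < 3 ⇒ left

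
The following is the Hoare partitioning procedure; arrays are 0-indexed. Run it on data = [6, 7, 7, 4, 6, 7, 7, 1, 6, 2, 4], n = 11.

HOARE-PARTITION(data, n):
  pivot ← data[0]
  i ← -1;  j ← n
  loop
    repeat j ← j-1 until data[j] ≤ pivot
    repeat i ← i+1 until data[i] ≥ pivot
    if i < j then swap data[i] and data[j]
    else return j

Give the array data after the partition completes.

pivot = data[0] = 6; i = -1, j = 11
j→10 (data[10]=4≤6), i→0 (data[0]=6≥6); i<j, swap → [4, 7, 7, 4, 6, 7, 7, 1, 6, 2, 6]
j→9 (data[9]=2≤6), i→1 (data[1]=7≥6); i<j, swap → [4, 2, 7, 4, 6, 7, 7, 1, 6, 7, 6]
j→8 (data[8]=6≤6), i→2 (data[2]=7≥6); i<j, swap → [4, 2, 6, 4, 6, 7, 7, 1, 7, 7, 6]
j→7 (data[7]=1≤6), i→4 (data[4]=6≥6); i<j, swap → [4, 2, 6, 4, 1, 7, 7, 6, 7, 7, 6]
j→4, i→5; i≥j, return j=4. data = [4, 2, 6, 4, 1, 7, 7, 6, 7, 7, 6]

[4, 2, 6, 4, 1, 7, 7, 6, 7, 7, 6]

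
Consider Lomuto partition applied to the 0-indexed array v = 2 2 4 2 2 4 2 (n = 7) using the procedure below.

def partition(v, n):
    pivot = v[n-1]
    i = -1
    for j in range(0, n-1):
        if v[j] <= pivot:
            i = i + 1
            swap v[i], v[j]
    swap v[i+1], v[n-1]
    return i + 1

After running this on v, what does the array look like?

2 2 2 2 2 4 4

pivot = v[6] = 2; i = -1
j=0: v[0]=2 ≤ 2 → i=0, swap v[0],v[0] (no change) → 2 2 4 2 2 4 2
j=1: v[1]=2 ≤ 2 → i=1, swap v[1],v[1] (no change) → 2 2 4 2 2 4 2
j=2: v[2]=4 > 2 → no swap
j=3: v[3]=2 ≤ 2 → i=2, swap v[2],v[3] → 2 2 2 4 2 4 2
j=4: v[4]=2 ≤ 2 → i=3, swap v[3],v[4] → 2 2 2 2 4 4 2
j=5: v[5]=4 > 2 → no swap
final swap v[4],v[6] → 2 2 2 2 2 4 4; return 4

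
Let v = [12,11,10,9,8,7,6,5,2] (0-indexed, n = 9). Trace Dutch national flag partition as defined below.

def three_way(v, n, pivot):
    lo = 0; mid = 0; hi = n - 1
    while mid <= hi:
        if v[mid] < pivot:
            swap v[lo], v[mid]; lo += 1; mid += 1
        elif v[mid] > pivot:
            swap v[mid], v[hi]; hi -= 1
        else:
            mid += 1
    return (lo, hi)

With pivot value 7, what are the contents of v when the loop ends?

[2,5,6,7,8,9,10,11,12]

pivot = 7; lo=0, mid=0, hi=8
v[mid]=12>7: swap v[0],v[8]; hi=7 → [2,11,10,9,8,7,6,5,12]
v[mid]=2<7: swap v[0],v[0]; lo=1,mid=1 → [2,11,10,9,8,7,6,5,12]
v[mid]=11>7: swap v[1],v[7]; hi=6 → [2,5,10,9,8,7,6,11,12]
v[mid]=5<7: swap v[1],v[1]; lo=2,mid=2 → [2,5,10,9,8,7,6,11,12]
v[mid]=10>7: swap v[2],v[6]; hi=5 → [2,5,6,9,8,7,10,11,12]
v[mid]=6<7: swap v[2],v[2]; lo=3,mid=3 → [2,5,6,9,8,7,10,11,12]
v[mid]=9>7: swap v[3],v[5]; hi=4 → [2,5,6,7,8,9,10,11,12]
v[mid]=7=7: mid=4
v[mid]=8>7: swap v[4],v[4]; hi=3 → [2,5,6,7,8,9,10,11,12]
end: lo=3, hi=3; v = [2,5,6,7,8,9,10,11,12]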